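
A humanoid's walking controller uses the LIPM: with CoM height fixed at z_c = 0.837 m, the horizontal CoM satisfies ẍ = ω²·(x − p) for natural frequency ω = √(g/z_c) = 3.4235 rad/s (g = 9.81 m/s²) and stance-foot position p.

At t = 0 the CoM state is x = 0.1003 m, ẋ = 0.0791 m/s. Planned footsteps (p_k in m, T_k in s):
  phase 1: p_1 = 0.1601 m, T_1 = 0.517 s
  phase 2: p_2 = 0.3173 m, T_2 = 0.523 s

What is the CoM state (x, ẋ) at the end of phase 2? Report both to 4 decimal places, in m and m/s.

x = -0.8134, ẋ = -3.7732

phase 1: p=0.1601, T=0.517, ωT=1.769950, cosh=3.020449, sinh=2.850108; start (x,ẋ)=(0.100300, 0.079100) → end (x,ẋ)=(0.045329, -0.344572)
phase 2: p=0.3173, T=0.523, ωT=1.790491, cosh=3.079635, sinh=2.912756; start (x,ẋ)=(0.045329, -0.344572) → end (x,ẋ)=(-0.813437, -3.773202)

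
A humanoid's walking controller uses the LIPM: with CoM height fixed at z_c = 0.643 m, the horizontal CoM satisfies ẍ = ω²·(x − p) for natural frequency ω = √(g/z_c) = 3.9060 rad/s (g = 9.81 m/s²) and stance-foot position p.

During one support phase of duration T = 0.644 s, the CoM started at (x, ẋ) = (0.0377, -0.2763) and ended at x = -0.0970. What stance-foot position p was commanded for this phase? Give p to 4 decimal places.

p = -0.0197

ωT = 3.9060·0.644 = 2.515464; cosh(ωT) = 6.226587, sinh(ωT) = 6.145761
x(T) = p + (x₀−p)·cosh(ωT) + (ẋ₀/ω)·sinh(ωT) ⇒ p·(1 − cosh) = x(T) − x₀·cosh − (ẋ₀/ω)·sinh
numerator   = -0.0970 − (0.0377)·6.226587 − (-0.2763/3.9060)·6.145761 = 0.102992
denominator = 1 − 6.226587 = -5.226587
p = 0.102992 / -5.226587 = -0.0197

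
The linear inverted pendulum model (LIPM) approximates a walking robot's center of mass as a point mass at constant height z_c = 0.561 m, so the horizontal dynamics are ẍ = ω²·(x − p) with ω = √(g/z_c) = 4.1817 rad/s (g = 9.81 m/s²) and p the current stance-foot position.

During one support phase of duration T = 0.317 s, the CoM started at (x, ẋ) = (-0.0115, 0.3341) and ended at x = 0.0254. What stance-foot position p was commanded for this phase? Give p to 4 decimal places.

ωT = 4.1817·0.317 = 1.325599; cosh(ωT) = 2.015042, sinh(ωT) = 1.749398
x(T) = p + (x₀−p)·cosh(ωT) + (ẋ₀/ω)·sinh(ωT) ⇒ p·(1 − cosh) = x(T) − x₀·cosh − (ẋ₀/ω)·sinh
numerator   = 0.0254 − (-0.0115)·2.015042 − (0.3341/4.1817)·1.749398 = -0.091196
denominator = 1 − 2.015042 = -1.015042
p = -0.091196 / -1.015042 = 0.0898

p = 0.0898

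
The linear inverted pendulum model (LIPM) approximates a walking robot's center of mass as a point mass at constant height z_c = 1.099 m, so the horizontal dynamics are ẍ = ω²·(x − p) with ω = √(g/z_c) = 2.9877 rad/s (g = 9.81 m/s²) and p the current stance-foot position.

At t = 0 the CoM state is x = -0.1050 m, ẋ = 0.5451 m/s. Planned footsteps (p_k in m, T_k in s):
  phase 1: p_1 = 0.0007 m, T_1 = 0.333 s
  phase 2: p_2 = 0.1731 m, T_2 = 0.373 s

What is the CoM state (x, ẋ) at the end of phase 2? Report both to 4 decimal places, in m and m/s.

x = 0.1809, ẋ = 0.2968

phase 1: p=0.0007, T=0.333, ωT=0.994904, cosh=1.537112, sinh=1.167353; start (x,ẋ)=(-0.105000, 0.545100) → end (x,ẋ)=(0.051209, 0.469230)
phase 2: p=0.1731, T=0.373, ωT=1.114412, cosh=1.687942, sinh=1.359834; start (x,ẋ)=(0.051209, 0.469230) → end (x,ẋ)=(0.180921, 0.296815)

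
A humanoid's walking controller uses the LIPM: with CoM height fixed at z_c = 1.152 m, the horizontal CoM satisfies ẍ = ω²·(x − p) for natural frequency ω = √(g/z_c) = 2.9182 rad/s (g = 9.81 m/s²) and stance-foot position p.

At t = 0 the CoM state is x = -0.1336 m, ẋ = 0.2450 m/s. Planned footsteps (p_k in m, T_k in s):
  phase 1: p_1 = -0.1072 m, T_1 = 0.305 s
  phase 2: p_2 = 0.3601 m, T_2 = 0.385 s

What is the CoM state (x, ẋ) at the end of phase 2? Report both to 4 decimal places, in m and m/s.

phase 1: p=-0.1072, T=0.305, ωT=0.890051, cosh=1.422944, sinh=1.012310; start (x,ẋ)=(-0.133600, 0.245000) → end (x,ẋ)=(-0.059776, 0.270633)
phase 2: p=0.3601, T=0.385, ωT=1.123507, cosh=1.700380, sinh=1.375242; start (x,ẋ)=(-0.059776, 0.270633) → end (x,ẋ)=(-0.226310, -1.224883)

x = -0.2263, ẋ = -1.2249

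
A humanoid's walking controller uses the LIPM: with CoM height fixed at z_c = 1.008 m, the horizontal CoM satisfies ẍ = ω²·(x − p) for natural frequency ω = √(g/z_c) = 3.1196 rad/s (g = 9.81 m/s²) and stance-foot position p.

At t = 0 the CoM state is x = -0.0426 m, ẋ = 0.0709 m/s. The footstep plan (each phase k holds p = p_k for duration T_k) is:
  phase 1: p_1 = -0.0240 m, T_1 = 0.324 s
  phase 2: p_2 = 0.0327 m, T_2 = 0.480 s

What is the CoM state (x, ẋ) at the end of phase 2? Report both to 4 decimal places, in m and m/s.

x = -0.0767, ẋ = -0.2912

phase 1: p=-0.0240, T=0.324, ωT=1.010750, cosh=1.555804, sinh=1.191858; start (x,ẋ)=(-0.042600, 0.070900) → end (x,ẋ)=(-0.025850, 0.041149)
phase 2: p=0.0327, T=0.480, ωT=1.497408, cosh=2.346898, sinh=2.123189; start (x,ẋ)=(-0.025850, 0.041149) → end (x,ẋ)=(-0.076705, -0.291234)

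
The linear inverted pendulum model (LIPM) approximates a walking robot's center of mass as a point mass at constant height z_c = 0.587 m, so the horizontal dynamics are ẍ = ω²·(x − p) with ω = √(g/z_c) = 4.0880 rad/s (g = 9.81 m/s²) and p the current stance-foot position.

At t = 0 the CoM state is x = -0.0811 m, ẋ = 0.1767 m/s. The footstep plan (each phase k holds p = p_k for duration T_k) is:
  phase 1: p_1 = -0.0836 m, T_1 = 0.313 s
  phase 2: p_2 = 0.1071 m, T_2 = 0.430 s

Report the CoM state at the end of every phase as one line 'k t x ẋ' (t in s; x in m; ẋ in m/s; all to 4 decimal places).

1 0.3130 -0.0071 0.3591
2 0.7430 0.0134 -0.2408

phase 1: p=-0.0836, T=0.313, ωT=1.279544, cosh=1.936582, sinh=1.658418; start (x,ẋ)=(-0.081100, 0.176700) → end (x,ẋ)=(-0.007075, 0.359143)
phase 2: p=0.1071, T=0.430, ωT=1.757840, cosh=2.986156, sinh=2.813740; start (x,ẋ)=(-0.007075, 0.359143) → end (x,ẋ)=(0.013351, -0.240848)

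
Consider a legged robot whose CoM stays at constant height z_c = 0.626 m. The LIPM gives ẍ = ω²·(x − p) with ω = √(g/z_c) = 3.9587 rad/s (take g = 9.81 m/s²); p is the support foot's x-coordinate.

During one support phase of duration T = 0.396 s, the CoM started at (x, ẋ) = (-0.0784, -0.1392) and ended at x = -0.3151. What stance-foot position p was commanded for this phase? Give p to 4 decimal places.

p = 0.0255

ωT = 3.9587·0.396 = 1.567645; cosh(ωT) = 2.501939, sinh(ωT) = 2.293404
x(T) = p + (x₀−p)·cosh(ωT) + (ẋ₀/ω)·sinh(ωT) ⇒ p·(1 − cosh) = x(T) − x₀·cosh − (ẋ₀/ω)·sinh
numerator   = -0.3151 − (-0.0784)·2.501939 − (-0.1392/3.9587)·2.293404 = -0.038305
denominator = 1 − 2.501939 = -1.501939
p = -0.038305 / -1.501939 = 0.0255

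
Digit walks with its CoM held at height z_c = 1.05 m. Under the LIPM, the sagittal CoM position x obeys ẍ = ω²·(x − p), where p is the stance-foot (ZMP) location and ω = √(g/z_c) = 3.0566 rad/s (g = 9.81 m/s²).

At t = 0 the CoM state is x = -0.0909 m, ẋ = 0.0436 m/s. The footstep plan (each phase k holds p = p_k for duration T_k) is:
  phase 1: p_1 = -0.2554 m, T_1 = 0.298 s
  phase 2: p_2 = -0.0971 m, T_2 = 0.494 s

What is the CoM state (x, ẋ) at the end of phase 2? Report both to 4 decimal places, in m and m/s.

phase 1: p=-0.2554, T=0.298, ωT=0.910867, cosh=1.444326, sinh=1.042151; start (x,ẋ)=(-0.090900, 0.043600) → end (x,ẋ)=(-0.002943, 0.586977)
phase 2: p=-0.0971, T=0.494, ωT=1.509960, cosh=2.373735, sinh=2.152816; start (x,ẋ)=(-0.002943, 0.586977) → end (x,ẋ)=(0.539822, 2.012910)

x = 0.5398, ẋ = 2.0129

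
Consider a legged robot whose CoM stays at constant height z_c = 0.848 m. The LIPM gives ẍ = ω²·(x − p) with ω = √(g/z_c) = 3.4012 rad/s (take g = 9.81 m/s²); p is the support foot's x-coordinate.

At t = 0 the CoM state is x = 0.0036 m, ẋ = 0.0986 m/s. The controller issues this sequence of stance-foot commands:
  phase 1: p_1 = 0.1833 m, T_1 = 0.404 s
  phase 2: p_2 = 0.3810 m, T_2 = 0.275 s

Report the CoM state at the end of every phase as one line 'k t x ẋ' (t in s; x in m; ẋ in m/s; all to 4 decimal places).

phase 1: p=0.1833, T=0.404, ωT=1.374085, cosh=2.102265, sinh=1.849194; start (x,ẋ)=(0.003600, 0.098600) → end (x,ẋ)=(-0.140869, -0.922936)
phase 2: p=0.3810, T=0.275, ωT=0.935330, cosh=1.470255, sinh=1.077799; start (x,ẋ)=(-0.140869, -0.922936) → end (x,ẋ)=(-0.678748, -3.270025)

1 0.4040 -0.1409 -0.9229
2 0.6790 -0.6787 -3.2700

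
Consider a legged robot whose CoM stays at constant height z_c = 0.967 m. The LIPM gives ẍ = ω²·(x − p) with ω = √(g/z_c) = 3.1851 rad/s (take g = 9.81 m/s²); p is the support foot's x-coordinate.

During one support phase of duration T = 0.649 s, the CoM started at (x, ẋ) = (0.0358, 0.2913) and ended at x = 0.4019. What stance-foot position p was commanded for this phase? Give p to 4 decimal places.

p = 0.0323

ωT = 3.1851·0.649 = 2.067130; cosh(ωT) = 4.014330, sinh(ωT) = 3.887781
x(T) = p + (x₀−p)·cosh(ωT) + (ẋ₀/ω)·sinh(ωT) ⇒ p·(1 − cosh) = x(T) − x₀·cosh − (ẋ₀/ω)·sinh
numerator   = 0.4019 − (0.0358)·4.014330 − (0.2913/3.1851)·3.887781 = -0.097378
denominator = 1 − 4.014330 = -3.014330
p = -0.097378 / -3.014330 = 0.0323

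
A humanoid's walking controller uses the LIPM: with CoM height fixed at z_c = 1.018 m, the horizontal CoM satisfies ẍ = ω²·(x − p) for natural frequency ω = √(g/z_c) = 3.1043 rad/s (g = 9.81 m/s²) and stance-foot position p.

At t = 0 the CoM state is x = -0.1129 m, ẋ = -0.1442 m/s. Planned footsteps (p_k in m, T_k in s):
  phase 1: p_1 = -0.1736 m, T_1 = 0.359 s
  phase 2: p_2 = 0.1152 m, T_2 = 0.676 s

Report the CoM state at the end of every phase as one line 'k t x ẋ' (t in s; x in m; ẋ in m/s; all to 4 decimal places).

phase 1: p=-0.1736, T=0.359, ωT=1.114444, cosh=1.687985, sinh=1.359887; start (x,ẋ)=(-0.112900, -0.144200) → end (x,ẋ)=(-0.134308, 0.012837)
phase 2: p=0.1152, T=0.676, ωT=2.098507, cosh=4.138312, sinh=4.015673; start (x,ẋ)=(-0.134308, 0.012837) → end (x,ẋ)=(-0.900737, -3.057209)

1 0.3590 -0.1343 0.0128
2 1.0350 -0.9007 -3.0572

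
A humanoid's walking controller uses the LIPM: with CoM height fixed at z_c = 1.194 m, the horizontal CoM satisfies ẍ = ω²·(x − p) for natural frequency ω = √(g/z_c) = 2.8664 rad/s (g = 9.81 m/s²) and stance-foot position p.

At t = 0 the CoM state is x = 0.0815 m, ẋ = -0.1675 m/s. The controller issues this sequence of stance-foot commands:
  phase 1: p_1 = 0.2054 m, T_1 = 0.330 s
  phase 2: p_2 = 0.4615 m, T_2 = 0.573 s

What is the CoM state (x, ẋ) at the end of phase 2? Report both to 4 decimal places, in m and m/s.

phase 1: p=0.2054, T=0.330, ωT=0.945912, cosh=1.481743, sinh=1.093418; start (x,ẋ)=(0.081500, -0.167500) → end (x,ẋ)=(-0.042083, -0.636516)
phase 2: p=0.4615, T=0.573, ωT=1.642447, cosh=2.680653, sinh=2.487147; start (x,ẋ)=(-0.042083, -0.636516) → end (x,ẋ)=(-1.440729, -5.296399)

x = -1.4407, ẋ = -5.2964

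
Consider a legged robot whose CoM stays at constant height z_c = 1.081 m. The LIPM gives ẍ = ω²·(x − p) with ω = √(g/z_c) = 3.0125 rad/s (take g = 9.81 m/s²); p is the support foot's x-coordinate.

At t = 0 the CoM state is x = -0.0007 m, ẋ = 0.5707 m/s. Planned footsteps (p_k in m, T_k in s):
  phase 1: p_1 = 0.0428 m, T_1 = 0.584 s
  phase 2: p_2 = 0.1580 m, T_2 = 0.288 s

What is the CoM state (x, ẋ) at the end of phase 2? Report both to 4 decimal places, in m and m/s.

phase 1: p=0.0428, T=0.584, ωT=1.759300, cosh=2.990268, sinh=2.818102; start (x,ẋ)=(-0.000700, 0.570700) → end (x,ẋ)=(0.446596, 1.337251)
phase 2: p=0.1580, T=0.288, ωT=0.867600, cosh=1.400574, sinh=0.980615; start (x,ẋ)=(0.446596, 1.337251) → end (x,ẋ)=(0.997496, 2.725461)

x = 0.9975, ẋ = 2.7255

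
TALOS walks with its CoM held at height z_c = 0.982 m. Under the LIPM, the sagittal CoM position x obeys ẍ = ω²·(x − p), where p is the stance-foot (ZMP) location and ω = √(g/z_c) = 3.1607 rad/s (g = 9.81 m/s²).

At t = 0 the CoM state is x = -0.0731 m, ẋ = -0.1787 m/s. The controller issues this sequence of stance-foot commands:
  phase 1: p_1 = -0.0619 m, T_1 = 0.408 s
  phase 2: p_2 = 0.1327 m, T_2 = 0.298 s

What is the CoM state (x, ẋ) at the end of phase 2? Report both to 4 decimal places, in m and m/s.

phase 1: p=-0.0619, T=0.408, ωT=1.289566, cosh=1.953300, sinh=1.677909; start (x,ẋ)=(-0.073100, -0.178700) → end (x,ẋ)=(-0.178643, -0.408452)
phase 2: p=0.1327, T=0.298, ωT=0.941889, cosh=1.477356, sinh=1.087465; start (x,ẋ)=(-0.178643, -0.408452) → end (x,ẋ)=(-0.467795, -1.673561)

x = -0.4678, ẋ = -1.6736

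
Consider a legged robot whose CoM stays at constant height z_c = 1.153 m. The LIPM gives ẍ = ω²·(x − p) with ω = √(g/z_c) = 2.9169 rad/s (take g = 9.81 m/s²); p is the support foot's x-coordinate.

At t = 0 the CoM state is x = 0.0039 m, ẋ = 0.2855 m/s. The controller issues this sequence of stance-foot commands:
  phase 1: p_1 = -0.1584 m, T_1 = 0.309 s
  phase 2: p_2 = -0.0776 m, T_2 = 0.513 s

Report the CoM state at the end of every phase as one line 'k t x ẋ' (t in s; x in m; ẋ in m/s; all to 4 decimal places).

1 0.3090 0.1751 0.8964
2 0.8220 1.1666 3.6648

phase 1: p=-0.1584, T=0.309, ωT=0.901322, cosh=1.434445, sinh=1.028412; start (x,ẋ)=(0.003900, 0.285500) → end (x,ẋ)=(0.175069, 0.896398)
phase 2: p=-0.0776, T=0.513, ωT=1.496370, cosh=2.344695, sinh=2.120754; start (x,ẋ)=(0.175069, 0.896398) → end (x,ẋ)=(1.166565, 3.664797)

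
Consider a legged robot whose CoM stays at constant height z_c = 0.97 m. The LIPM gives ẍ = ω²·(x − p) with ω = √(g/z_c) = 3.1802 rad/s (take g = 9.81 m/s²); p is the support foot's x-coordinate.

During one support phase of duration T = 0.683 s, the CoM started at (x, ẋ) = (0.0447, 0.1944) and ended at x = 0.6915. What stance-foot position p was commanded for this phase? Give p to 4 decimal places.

ωT = 3.1802·0.683 = 2.172077; cosh(ωT) = 4.445216, sinh(ωT) = 4.331275
x(T) = p + (x₀−p)·cosh(ωT) + (ẋ₀/ω)·sinh(ωT) ⇒ p·(1 − cosh) = x(T) − x₀·cosh − (ẋ₀/ω)·sinh
numerator   = 0.6915 − (0.0447)·4.445216 − (0.1944/3.1802)·4.331275 = 0.228036
denominator = 1 − 4.445216 = -3.445216
p = 0.228036 / -3.445216 = -0.0662

p = -0.0662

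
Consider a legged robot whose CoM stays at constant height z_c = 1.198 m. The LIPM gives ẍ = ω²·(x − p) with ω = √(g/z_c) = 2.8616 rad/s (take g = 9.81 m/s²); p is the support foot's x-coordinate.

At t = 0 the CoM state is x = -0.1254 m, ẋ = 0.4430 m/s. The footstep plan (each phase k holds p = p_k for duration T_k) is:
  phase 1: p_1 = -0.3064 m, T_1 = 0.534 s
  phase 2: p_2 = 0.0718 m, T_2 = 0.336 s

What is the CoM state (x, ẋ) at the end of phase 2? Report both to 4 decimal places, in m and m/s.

x = 1.5303, ẋ = 4.5812

phase 1: p=-0.3064, T=0.534, ωT=1.528094, cosh=2.413167, sinh=2.196218; start (x,ẋ)=(-0.125400, 0.443000) → end (x,ẋ)=(0.470376, 2.206563)
phase 2: p=0.0718, T=0.336, ωT=0.961498, cosh=1.498965, sinh=1.116645; start (x,ẋ)=(0.470376, 2.206563) → end (x,ẋ)=(1.530291, 4.581170)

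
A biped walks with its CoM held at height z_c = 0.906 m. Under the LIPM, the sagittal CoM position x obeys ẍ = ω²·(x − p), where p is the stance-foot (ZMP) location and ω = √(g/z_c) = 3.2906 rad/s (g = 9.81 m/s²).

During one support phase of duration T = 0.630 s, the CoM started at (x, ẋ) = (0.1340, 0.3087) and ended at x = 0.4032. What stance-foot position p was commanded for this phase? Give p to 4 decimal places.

p = 0.1662

ωT = 3.2906·0.630 = 2.073078; cosh(ωT) = 4.037526, sinh(ωT) = 3.911728
x(T) = p + (x₀−p)·cosh(ωT) + (ẋ₀/ω)·sinh(ωT) ⇒ p·(1 − cosh) = x(T) − x₀·cosh − (ẋ₀/ω)·sinh
numerator   = 0.4032 − (0.1340)·4.037526 − (0.3087/3.2906)·3.911728 = -0.504798
denominator = 1 − 4.037526 = -3.037526
p = -0.504798 / -3.037526 = 0.1662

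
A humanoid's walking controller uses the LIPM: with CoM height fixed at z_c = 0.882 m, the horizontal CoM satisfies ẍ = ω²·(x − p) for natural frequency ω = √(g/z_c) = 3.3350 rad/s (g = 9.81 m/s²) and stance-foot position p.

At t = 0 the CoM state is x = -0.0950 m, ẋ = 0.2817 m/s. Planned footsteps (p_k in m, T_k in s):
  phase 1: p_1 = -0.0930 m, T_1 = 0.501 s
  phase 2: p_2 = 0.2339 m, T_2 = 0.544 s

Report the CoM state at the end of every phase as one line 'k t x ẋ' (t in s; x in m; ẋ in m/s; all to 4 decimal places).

phase 1: p=-0.0930, T=0.501, ωT=1.670835, cosh=2.752348, sinh=2.564258; start (x,ẋ)=(-0.095000, 0.281700) → end (x,ẋ)=(0.118092, 0.758233)
phase 2: p=0.2339, T=0.544, ωT=1.814240, cosh=3.149686, sinh=2.986725; start (x,ẋ)=(0.118092, 0.758233) → end (x,ẋ)=(0.548193, 1.234668)

1 0.5010 0.1181 0.7582
2 1.0450 0.5482 1.2347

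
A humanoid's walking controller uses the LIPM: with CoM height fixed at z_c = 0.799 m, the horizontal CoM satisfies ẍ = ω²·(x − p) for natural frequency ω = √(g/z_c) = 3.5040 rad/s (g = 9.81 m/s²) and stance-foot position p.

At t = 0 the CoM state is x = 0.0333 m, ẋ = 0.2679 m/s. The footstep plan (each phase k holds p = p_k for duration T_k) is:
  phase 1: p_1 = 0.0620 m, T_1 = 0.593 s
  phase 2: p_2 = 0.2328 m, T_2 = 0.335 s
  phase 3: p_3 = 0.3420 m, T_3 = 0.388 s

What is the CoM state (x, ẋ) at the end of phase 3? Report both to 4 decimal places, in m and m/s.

x = 1.4347, ẋ = 3.9782

phase 1: p=0.0620, T=0.593, ωT=2.077872, cosh=4.056325, sinh=3.931129; start (x,ẋ)=(0.033300, 0.267900) → end (x,ẋ)=(0.246140, 0.691356)
phase 2: p=0.2328, T=0.335, ωT=1.173840, cosh=1.771783, sinh=1.462606; start (x,ẋ)=(0.246140, 0.691356) → end (x,ẋ)=(0.545014, 1.293299)
phase 3: p=0.3420, T=0.388, ωT=1.359552, cosh=2.075612, sinh=1.818836; start (x,ẋ)=(0.545014, 1.293299) → end (x,ẋ)=(1.434698, 3.978240)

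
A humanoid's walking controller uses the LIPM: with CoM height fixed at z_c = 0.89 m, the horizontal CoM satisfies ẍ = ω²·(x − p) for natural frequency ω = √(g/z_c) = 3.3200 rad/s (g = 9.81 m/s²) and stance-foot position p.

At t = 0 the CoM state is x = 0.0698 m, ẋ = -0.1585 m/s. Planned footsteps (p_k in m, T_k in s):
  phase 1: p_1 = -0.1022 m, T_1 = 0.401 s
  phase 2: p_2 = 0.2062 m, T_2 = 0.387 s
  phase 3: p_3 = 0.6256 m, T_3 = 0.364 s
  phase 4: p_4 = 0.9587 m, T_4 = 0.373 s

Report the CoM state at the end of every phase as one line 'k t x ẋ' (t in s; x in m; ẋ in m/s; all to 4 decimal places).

1 0.4010 0.1620 0.6846
2 0.7880 0.4644 1.0872
3 1.1520 0.8310 1.1664
4 1.5250 1.2750 1.5111

phase 1: p=-0.1022, T=0.401, ωT=1.331320, cosh=2.025083, sinh=1.760955; start (x,ẋ)=(0.069800, -0.158500) → end (x,ẋ)=(0.162045, 0.684600)
phase 2: p=0.2062, T=0.387, ωT=1.284840, cosh=1.945392, sinh=1.668697; start (x,ẋ)=(0.162045, 0.684600) → end (x,ẋ)=(0.464394, 1.087191)
phase 3: p=0.6256, T=0.364, ωT=1.208480, cosh=1.823521, sinh=1.524870; start (x,ẋ)=(0.464394, 1.087191) → end (x,ẋ)=(0.830982, 1.166398)
phase 4: p=0.9587, T=0.373, ωT=1.238360, cosh=1.869905, sinh=1.580046; start (x,ẋ)=(0.830982, 1.166398) → end (x,ẋ)=(1.274989, 1.511078)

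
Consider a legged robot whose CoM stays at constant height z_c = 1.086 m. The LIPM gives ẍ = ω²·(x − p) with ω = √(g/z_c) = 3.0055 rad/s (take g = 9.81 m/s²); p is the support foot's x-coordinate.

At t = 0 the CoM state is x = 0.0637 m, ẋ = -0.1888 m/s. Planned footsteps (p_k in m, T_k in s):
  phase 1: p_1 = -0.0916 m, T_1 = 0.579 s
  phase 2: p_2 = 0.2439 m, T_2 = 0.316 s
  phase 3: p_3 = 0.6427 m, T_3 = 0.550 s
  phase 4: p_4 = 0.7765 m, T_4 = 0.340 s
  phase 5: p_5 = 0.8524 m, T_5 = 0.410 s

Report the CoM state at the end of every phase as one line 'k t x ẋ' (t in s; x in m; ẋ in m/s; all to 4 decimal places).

1 0.5790 0.1910 0.7344
2 0.8950 0.4339 0.9167
3 1.4450 0.8448 0.9031
4 1.7850 1.2470 1.6653
5 2.1950 2.4557 4.9584

phase 1: p=-0.0916, T=0.579, ωT=1.740185, cosh=2.936941, sinh=2.761453; start (x,ẋ)=(0.063700, -0.188800) → end (x,ẋ)=(0.191038, 0.734425)
phase 2: p=0.2439, T=0.316, ωT=0.949738, cosh=1.485937, sinh=1.099095; start (x,ẋ)=(0.191038, 0.734425) → end (x,ẋ)=(0.433925, 0.916688)
phase 3: p=0.6427, T=0.550, ωT=1.653025, cosh=2.707112, sinh=2.515642; start (x,ẋ)=(0.433925, 0.916688) → end (x,ẋ)=(0.844802, 0.903079)
phase 4: p=0.7765, T=0.340, ωT=1.021870, cosh=1.569153, sinh=1.209232; start (x,ẋ)=(0.844802, 0.903079) → end (x,ẋ)=(1.247021, 1.665304)
phase 5: p=0.8524, T=0.410, ωT=1.232255, cosh=1.860294, sinh=1.568659; start (x,ẋ)=(1.247021, 1.665304) → end (x,ẋ)=(2.455683, 4.958438)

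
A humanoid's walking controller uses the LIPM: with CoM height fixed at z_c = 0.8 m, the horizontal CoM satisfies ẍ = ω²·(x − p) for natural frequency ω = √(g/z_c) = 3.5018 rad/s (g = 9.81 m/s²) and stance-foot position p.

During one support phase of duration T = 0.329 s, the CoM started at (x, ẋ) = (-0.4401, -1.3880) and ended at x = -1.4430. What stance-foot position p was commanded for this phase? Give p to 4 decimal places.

p = 0.1519

ωT = 3.5018·0.329 = 1.152092; cosh(ωT) = 1.740391, sinh(ωT) = 1.424416
x(T) = p + (x₀−p)·cosh(ωT) + (ẋ₀/ω)·sinh(ωT) ⇒ p·(1 − cosh) = x(T) − x₀·cosh − (ẋ₀/ω)·sinh
numerator   = -1.4430 − (-0.4401)·1.740391 − (-1.3880/3.5018)·1.424416 = -0.112461
denominator = 1 − 1.740391 = -0.740391
p = -0.112461 / -0.740391 = 0.1519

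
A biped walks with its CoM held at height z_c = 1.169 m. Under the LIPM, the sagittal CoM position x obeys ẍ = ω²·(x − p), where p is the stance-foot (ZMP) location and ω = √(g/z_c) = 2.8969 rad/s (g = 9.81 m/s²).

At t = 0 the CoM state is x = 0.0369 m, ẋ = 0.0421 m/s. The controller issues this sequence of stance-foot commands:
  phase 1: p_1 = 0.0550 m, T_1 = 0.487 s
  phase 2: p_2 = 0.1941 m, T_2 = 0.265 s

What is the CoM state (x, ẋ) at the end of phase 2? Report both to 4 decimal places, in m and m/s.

x = -0.0056, ẋ = -0.3809

phase 1: p=0.0550, T=0.487, ωT=1.410790, cosh=2.171572, sinh=1.927622; start (x,ẋ)=(0.036900, 0.042100) → end (x,ẋ)=(0.043708, -0.009650)
phase 2: p=0.1941, T=0.265, ωT=0.767679, cosh=1.309424, sinh=0.845334; start (x,ẋ)=(0.043708, -0.009650) → end (x,ẋ)=(-0.005642, -0.380922)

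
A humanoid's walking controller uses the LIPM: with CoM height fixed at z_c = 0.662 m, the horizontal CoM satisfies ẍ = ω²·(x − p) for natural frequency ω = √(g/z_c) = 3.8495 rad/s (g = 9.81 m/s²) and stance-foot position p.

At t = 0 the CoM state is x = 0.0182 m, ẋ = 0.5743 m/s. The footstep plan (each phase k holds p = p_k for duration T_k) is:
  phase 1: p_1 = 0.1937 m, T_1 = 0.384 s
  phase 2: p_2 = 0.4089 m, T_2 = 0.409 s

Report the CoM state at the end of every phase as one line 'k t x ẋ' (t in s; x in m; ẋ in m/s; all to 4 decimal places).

1 0.3840 0.0990 -0.0796
2 0.7930 -0.4191 -2.9567

phase 1: p=0.1937, T=0.384, ωT=1.478208, cosh=2.306563, sinh=2.078517; start (x,ẋ)=(0.018200, 0.574300) → end (x,ẋ)=(0.098988, -0.079560)
phase 2: p=0.4089, T=0.409, ωT=1.574445, cosh=2.517593, sinh=2.310471; start (x,ẋ)=(0.098988, -0.079560) → end (x,ẋ)=(-0.419083, -2.956703)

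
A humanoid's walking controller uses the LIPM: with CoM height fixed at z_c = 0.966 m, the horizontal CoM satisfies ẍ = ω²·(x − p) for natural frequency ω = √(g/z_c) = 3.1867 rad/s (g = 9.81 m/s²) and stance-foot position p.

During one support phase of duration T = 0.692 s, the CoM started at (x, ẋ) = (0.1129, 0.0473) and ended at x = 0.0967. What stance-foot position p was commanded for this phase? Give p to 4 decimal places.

p = 0.1359

ωT = 3.1867·0.692 = 2.205196; cosh(ωT) = 4.591131, sinh(ωT) = 4.480902
x(T) = p + (x₀−p)·cosh(ωT) + (ẋ₀/ω)·sinh(ωT) ⇒ p·(1 − cosh) = x(T) − x₀·cosh − (ẋ₀/ω)·sinh
numerator   = 0.0967 − (0.1129)·4.591131 − (0.0473/3.1867)·4.480902 = -0.488148
denominator = 1 − 4.591131 = -3.591131
p = -0.488148 / -3.591131 = 0.1359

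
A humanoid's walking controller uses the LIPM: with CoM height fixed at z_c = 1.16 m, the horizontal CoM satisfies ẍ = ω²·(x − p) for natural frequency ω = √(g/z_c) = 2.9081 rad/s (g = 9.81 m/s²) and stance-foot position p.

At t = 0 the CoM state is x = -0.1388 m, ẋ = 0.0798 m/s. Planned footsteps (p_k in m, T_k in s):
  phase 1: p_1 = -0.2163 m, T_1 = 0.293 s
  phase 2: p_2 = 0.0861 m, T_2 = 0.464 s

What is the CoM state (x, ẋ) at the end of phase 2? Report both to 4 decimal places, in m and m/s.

phase 1: p=-0.2163, T=0.293, ωT=0.852073, cosh=1.385516, sinh=0.958986; start (x,ẋ)=(-0.138800, 0.079800) → end (x,ẋ)=(-0.082607, 0.326698)
phase 2: p=0.0861, T=0.464, ωT=1.349358, cosh=2.057179, sinh=1.797772; start (x,ẋ)=(-0.082607, 0.326698) → end (x,ẋ)=(-0.058998, -0.209942)

x = -0.0590, ẋ = -0.2099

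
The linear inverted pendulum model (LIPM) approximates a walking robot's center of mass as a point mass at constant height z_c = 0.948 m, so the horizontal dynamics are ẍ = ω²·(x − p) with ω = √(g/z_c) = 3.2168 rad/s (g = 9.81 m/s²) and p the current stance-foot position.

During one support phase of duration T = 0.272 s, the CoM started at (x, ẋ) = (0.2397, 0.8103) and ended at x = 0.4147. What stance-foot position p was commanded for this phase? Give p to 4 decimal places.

ωT = 3.2168·0.272 = 0.874970; cosh(ωT) = 1.407839, sinh(ωT) = 0.990964
x(T) = p + (x₀−p)·cosh(ωT) + (ẋ₀/ω)·sinh(ωT) ⇒ p·(1 − cosh) = x(T) − x₀·cosh − (ẋ₀/ω)·sinh
numerator   = 0.4147 − (0.2397)·1.407839 − (0.8103/3.2168)·0.990964 = -0.172379
denominator = 1 − 1.407839 = -0.407839
p = -0.172379 / -0.407839 = 0.4227

p = 0.4227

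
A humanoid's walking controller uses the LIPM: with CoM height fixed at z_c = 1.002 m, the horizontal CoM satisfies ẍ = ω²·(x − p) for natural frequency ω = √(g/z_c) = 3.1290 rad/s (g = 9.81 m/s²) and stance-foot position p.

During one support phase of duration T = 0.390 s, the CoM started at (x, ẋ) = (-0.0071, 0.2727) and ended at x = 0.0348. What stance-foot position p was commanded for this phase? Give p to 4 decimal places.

ωT = 3.1290·0.390 = 1.220310; cosh(ωT) = 1.841688, sinh(ωT) = 1.546550
x(T) = p + (x₀−p)·cosh(ωT) + (ẋ₀/ω)·sinh(ωT) ⇒ p·(1 − cosh) = x(T) − x₀·cosh − (ẋ₀/ω)·sinh
numerator   = 0.0348 − (-0.0071)·1.841688 − (0.2727/3.1290)·1.546550 = -0.086910
denominator = 1 − 1.841688 = -0.841688
p = -0.086910 / -0.841688 = 0.1033

p = 0.1033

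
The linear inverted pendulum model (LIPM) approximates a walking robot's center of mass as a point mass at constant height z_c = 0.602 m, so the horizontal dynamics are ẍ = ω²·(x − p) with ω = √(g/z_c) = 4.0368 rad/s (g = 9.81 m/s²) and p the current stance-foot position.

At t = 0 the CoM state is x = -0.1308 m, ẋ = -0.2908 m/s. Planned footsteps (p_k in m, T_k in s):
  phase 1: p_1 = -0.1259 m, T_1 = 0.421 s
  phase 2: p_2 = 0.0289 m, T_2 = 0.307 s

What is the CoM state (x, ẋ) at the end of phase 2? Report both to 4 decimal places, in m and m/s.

phase 1: p=-0.1259, T=0.421, ωT=1.699493, cosh=2.826974, sinh=2.644198; start (x,ẋ)=(-0.130800, -0.290800) → end (x,ẋ)=(-0.330233, -0.874387)
phase 2: p=0.0289, T=0.307, ωT=1.239298, cosh=1.871387, sinh=1.581800; start (x,ẋ)=(-0.330233, -0.874387) → end (x,ẋ)=(-0.985801, -3.929528)

x = -0.9858, ẋ = -3.9295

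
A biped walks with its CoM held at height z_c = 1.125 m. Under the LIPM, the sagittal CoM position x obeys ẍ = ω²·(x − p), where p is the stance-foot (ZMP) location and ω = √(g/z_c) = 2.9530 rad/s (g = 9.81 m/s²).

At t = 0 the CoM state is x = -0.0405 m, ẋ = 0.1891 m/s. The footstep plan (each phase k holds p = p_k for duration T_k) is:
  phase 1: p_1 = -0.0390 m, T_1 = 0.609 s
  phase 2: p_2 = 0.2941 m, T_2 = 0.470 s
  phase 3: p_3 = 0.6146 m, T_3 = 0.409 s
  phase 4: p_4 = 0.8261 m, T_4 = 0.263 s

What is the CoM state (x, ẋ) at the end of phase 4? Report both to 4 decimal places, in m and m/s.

x = 0.0039, ẋ = -1.9756

phase 1: p=-0.0390, T=0.609, ωT=1.798377, cosh=3.102702, sinh=2.937135; start (x,ẋ)=(-0.040500, 0.189100) → end (x,ẋ)=(0.144430, 0.573711)
phase 2: p=0.2941, T=0.470, ωT=1.387910, cosh=2.128032, sinh=1.878436; start (x,ẋ)=(0.144430, 0.573711) → end (x,ẋ)=(0.340541, 0.390653)
phase 3: p=0.6146, T=0.409, ωT=1.207777, cosh=1.822450, sinh=1.523589; start (x,ẋ)=(0.340541, 0.390653) → end (x,ẋ)=(0.316697, -0.521089)
phase 4: p=0.8261, T=0.263, ωT=0.776639, cosh=1.317051, sinh=0.857102; start (x,ẋ)=(0.316697, -0.521089) → end (x,ẋ)=(0.003946, -1.975609)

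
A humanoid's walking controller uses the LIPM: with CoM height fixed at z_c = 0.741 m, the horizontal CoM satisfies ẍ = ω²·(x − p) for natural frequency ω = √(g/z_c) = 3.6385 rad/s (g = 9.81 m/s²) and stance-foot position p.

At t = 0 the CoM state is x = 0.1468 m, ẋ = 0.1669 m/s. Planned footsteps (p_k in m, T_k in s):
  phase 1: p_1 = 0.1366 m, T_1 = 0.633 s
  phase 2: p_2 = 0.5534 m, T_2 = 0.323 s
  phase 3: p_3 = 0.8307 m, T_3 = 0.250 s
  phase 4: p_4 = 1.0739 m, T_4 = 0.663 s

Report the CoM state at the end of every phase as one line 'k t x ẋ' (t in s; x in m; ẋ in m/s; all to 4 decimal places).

1 0.6330 0.4153 1.0271
2 0.9560 0.7221 1.0860
3 1.2060 0.9845 1.1560
4 1.8690 2.3295 4.7014

phase 1: p=0.1366, T=0.633, ωT=2.303171, cosh=5.052899, sinh=4.952957; start (x,ẋ)=(0.146800, 0.166900) → end (x,ẋ)=(0.415334, 1.027146)
phase 2: p=0.5534, T=0.323, ωT=1.175236, cosh=1.773826, sinh=1.465080; start (x,ẋ)=(0.415334, 1.027146) → end (x,ẋ)=(0.722087, 1.085994)
phase 3: p=0.8307, T=0.250, ωT=0.909625, cosh=1.443033, sinh=1.040358; start (x,ẋ)=(0.722087, 1.085994) → end (x,ẋ)=(0.984486, 1.155987)
phase 4: p=1.0739, T=0.663, ωT=2.412326, cosh=5.624745, sinh=5.535138; start (x,ẋ)=(0.984486, 1.155987) → end (x,ẋ)=(2.329539, 4.701378)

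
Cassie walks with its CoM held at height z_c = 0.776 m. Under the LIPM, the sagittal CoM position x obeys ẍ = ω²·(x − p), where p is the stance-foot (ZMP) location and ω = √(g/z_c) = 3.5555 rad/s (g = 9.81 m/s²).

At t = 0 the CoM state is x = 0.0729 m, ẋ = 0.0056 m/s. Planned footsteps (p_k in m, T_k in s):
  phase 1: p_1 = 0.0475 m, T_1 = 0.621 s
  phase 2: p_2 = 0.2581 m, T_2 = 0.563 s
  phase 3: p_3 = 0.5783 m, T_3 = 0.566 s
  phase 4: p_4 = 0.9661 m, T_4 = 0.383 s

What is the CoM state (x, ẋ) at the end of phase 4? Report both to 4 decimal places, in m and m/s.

x = -0.7608, ẋ = -5.7443

phase 1: p=0.0475, T=0.621, ωT=2.207965, cosh=4.603557, sinh=4.493633; start (x,ẋ)=(0.072900, 0.005600) → end (x,ẋ)=(0.171508, 0.431599)
phase 2: p=0.2581, T=0.563, ωT=2.001746, cosh=3.768536, sinh=3.633437; start (x,ẋ)=(0.171508, 0.431599) → end (x,ẋ)=(0.372834, 0.507839)
phase 3: p=0.5783, T=0.566, ωT=2.012413, cosh=3.807507, sinh=3.673841; start (x,ẋ)=(0.372834, 0.507839) → end (x,ẋ)=(0.320728, -0.750270)
phase 4: p=0.9661, T=0.383, ωT=1.361757, cosh=2.079627, sinh=1.823416; start (x,ẋ)=(0.320728, -0.750270) → end (x,ẋ)=(-0.760804, -5.744329)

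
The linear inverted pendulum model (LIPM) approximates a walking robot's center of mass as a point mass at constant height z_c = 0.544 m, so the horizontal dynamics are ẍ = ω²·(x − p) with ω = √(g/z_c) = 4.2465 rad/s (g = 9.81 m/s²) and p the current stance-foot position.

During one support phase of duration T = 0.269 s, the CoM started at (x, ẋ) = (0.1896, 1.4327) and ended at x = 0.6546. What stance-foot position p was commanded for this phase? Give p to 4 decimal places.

p = 0.2032

ωT = 4.2465·0.269 = 1.142309; cosh(ωT) = 1.726538, sinh(ωT) = 1.407457
x(T) = p + (x₀−p)·cosh(ωT) + (ẋ₀/ω)·sinh(ωT) ⇒ p·(1 − cosh) = x(T) − x₀·cosh − (ẋ₀/ω)·sinh
numerator   = 0.6546 − (0.1896)·1.726538 − (1.4327/4.2465)·1.407457 = -0.147605
denominator = 1 − 1.726538 = -0.726538
p = -0.147605 / -0.726538 = 0.2032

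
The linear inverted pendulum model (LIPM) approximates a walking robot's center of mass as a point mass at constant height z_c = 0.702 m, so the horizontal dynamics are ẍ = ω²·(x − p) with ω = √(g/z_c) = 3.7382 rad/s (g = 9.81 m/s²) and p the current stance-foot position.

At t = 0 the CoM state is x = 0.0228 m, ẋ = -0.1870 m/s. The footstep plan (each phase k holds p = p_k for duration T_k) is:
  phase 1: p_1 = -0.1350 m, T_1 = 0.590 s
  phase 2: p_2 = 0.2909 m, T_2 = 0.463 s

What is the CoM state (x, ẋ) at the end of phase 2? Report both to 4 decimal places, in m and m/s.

x = 1.8138, ẋ = 5.9596

phase 1: p=-0.1350, T=0.590, ωT=2.205538, cosh=4.592662, sinh=4.482471; start (x,ẋ)=(0.022800, -0.187000) → end (x,ẋ)=(0.365491, 1.785328)
phase 2: p=0.2909, T=0.463, ωT=1.730787, cosh=2.911119, sinh=2.733974; start (x,ẋ)=(0.365491, 1.785328) → end (x,ẋ)=(1.813761, 5.959628)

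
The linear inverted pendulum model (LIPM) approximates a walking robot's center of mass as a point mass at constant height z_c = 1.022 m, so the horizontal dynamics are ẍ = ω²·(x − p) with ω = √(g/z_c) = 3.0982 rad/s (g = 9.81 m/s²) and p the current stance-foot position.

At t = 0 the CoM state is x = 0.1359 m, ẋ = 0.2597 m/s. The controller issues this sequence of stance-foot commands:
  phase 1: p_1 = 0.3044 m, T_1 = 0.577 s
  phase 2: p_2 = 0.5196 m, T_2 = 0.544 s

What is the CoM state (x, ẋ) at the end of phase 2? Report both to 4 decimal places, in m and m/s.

x = -1.4496, ẋ = -5.9530

phase 1: p=0.3044, T=0.577, ωT=1.787661, cosh=3.071406, sinh=2.904055; start (x,ẋ)=(0.135900, 0.259700) → end (x,ẋ)=(0.030294, -0.718408)
phase 2: p=0.5196, T=0.544, ωT=1.685421, cosh=2.790043, sinh=2.604677; start (x,ẋ)=(0.030294, -0.718408) → end (x,ẋ)=(-1.449555, -5.952995)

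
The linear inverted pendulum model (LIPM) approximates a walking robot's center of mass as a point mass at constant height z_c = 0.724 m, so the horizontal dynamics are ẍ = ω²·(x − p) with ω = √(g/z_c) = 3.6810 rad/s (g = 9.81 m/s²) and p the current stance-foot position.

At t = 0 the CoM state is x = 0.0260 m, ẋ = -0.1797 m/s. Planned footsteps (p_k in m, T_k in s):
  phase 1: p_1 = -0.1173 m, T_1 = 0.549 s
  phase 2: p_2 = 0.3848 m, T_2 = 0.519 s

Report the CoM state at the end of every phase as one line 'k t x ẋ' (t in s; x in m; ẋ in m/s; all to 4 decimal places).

1 0.5490 0.2519 1.2651
2 1.0680 1.0615 2.7505

phase 1: p=-0.1173, T=0.549, ωT=2.020869, cosh=3.838709, sinh=3.706169; start (x,ẋ)=(0.026000, -0.179700) → end (x,ẋ)=(0.251858, 1.265141)
phase 2: p=0.3848, T=0.519, ωT=1.910439, cosh=3.452035, sinh=3.304019; start (x,ẋ)=(0.251858, 1.265141) → end (x,ẋ)=(1.061456, 2.750462)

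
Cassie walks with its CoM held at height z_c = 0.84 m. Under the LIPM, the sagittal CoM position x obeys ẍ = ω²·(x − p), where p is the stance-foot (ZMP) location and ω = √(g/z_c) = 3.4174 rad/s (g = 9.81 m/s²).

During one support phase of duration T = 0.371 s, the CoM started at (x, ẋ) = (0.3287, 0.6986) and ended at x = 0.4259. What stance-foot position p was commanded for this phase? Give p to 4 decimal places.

p = 0.5873

ωT = 3.4174·0.371 = 1.267855; cosh(ωT) = 1.917329, sinh(ωT) = 1.635895
x(T) = p + (x₀−p)·cosh(ωT) + (ẋ₀/ω)·sinh(ωT) ⇒ p·(1 − cosh) = x(T) − x₀·cosh − (ẋ₀/ω)·sinh
numerator   = 0.4259 − (0.3287)·1.917329 − (0.6986/3.4174)·1.635895 = -0.538743
denominator = 1 − 1.917329 = -0.917329
p = -0.538743 / -0.917329 = 0.5873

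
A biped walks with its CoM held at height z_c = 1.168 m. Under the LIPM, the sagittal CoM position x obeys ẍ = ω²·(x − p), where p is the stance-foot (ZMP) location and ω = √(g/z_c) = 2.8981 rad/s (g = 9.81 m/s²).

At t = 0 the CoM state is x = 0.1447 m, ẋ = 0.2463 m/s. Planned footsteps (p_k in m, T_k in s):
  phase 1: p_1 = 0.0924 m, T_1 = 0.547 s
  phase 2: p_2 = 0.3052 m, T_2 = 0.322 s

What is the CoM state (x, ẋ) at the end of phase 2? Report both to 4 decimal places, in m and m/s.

x = 0.8433, ẋ = 1.8097

phase 1: p=0.0924, T=0.547, ωT=1.585261, cosh=2.542729, sinh=2.337835; start (x,ẋ)=(0.144700, 0.246300) → end (x,ẋ)=(0.424070, 0.980621)
phase 2: p=0.3052, T=0.322, ωT=0.933188, cosh=1.467950, sinh=1.074652; start (x,ẋ)=(0.424070, 0.980621) → end (x,ẋ)=(0.843322, 1.809717)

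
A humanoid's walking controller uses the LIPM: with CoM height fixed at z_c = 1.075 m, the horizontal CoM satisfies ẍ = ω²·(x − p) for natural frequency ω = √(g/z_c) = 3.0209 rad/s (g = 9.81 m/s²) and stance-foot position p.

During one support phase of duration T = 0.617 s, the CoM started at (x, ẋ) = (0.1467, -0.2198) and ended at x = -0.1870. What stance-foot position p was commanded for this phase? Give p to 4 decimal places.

p = 0.1922

ωT = 3.0209·0.617 = 1.863895; cosh(ωT) = 3.301938, sinh(ωT) = 3.146870
x(T) = p + (x₀−p)·cosh(ωT) + (ẋ₀/ω)·sinh(ωT) ⇒ p·(1 − cosh) = x(T) − x₀·cosh − (ẋ₀/ω)·sinh
numerator   = -0.1870 − (0.1467)·3.301938 − (-0.2198/3.0209)·3.146870 = -0.442429
denominator = 1 − 3.301938 = -2.301938
p = -0.442429 / -2.301938 = 0.1922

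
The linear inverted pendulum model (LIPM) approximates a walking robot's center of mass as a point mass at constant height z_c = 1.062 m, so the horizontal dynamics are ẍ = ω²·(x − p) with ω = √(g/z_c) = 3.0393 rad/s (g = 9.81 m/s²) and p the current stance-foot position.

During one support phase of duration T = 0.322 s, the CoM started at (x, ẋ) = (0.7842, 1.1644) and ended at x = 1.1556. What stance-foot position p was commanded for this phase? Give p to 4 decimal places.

p = 0.9121

ωT = 3.0393·0.322 = 0.978655; cosh(ωT) = 1.518345, sinh(ωT) = 1.142529
x(T) = p + (x₀−p)·cosh(ωT) + (ẋ₀/ω)·sinh(ωT) ⇒ p·(1 − cosh) = x(T) − x₀·cosh − (ẋ₀/ω)·sinh
numerator   = 1.1556 − (0.7842)·1.518345 − (1.1644/3.0393)·1.142529 = -0.472806
denominator = 1 − 1.518345 = -0.518345
p = -0.472806 / -0.518345 = 0.9121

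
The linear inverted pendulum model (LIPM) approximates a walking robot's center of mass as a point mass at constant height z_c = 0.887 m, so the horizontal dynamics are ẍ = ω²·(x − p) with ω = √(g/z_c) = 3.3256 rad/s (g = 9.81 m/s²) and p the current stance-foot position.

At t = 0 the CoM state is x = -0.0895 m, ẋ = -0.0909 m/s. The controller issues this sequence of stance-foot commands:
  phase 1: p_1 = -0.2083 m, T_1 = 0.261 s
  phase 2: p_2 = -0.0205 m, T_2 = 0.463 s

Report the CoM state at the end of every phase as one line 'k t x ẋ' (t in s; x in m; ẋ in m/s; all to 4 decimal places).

1 0.2610 -0.0687 0.2603
2 0.7240 0.0361 0.2784

phase 1: p=-0.2083, T=0.261, ωT=0.867982, cosh=1.400948, sinh=0.981150; start (x,ẋ)=(-0.089500, -0.090900) → end (x,ẋ)=(-0.068686, 0.260288)
phase 2: p=-0.0205, T=0.463, ωT=1.539753, cosh=2.438936, sinh=2.224502; start (x,ẋ)=(-0.068686, 0.260288) → end (x,ẋ)=(0.036086, 0.278358)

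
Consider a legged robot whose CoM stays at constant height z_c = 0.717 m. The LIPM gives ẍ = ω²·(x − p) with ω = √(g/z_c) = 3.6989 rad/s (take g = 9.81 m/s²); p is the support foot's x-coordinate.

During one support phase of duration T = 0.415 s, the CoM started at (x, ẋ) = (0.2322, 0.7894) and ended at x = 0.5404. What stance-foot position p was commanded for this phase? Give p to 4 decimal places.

ωT = 3.6989·0.415 = 1.535044; cosh(ωT) = 2.428487, sinh(ωT) = 2.213041
x(T) = p + (x₀−p)·cosh(ωT) + (ẋ₀/ω)·sinh(ωT) ⇒ p·(1 − cosh) = x(T) − x₀·cosh − (ẋ₀/ω)·sinh
numerator   = 0.5404 − (0.2322)·2.428487 − (0.7894/3.6989)·2.213041 = -0.495790
denominator = 1 − 2.428487 = -1.428487
p = -0.495790 / -1.428487 = 0.3471

p = 0.3471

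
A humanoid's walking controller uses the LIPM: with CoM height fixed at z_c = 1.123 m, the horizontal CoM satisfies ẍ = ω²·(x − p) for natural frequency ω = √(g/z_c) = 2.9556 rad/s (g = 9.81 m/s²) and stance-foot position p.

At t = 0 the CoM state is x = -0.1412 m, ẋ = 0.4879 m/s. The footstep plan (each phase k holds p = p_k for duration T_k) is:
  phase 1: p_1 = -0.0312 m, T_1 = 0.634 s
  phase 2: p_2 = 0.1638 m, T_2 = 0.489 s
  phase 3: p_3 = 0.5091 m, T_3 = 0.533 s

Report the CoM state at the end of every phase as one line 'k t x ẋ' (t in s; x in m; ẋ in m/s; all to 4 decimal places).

phase 1: p=-0.0312, T=0.634, ωT=1.873850, cosh=3.333429, sinh=3.179898; start (x,ẋ)=(-0.141200, 0.487900) → end (x,ẋ)=(0.127049, 0.592544)
phase 2: p=0.1638, T=0.489, ωT=1.445288, cosh=2.239377, sinh=2.003699; start (x,ẋ)=(0.127049, 0.592544) → end (x,ẋ)=(0.483206, 1.109287)
phase 3: p=0.5091, T=0.533, ωT=1.575335, cosh=2.519649, sinh=2.312710; start (x,ẋ)=(0.483206, 1.109287) → end (x,ẋ)=(1.311856, 2.618017)

1 0.6340 0.1270 0.5925
2 1.1230 0.4832 1.1093
3 1.6560 1.3119 2.6180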